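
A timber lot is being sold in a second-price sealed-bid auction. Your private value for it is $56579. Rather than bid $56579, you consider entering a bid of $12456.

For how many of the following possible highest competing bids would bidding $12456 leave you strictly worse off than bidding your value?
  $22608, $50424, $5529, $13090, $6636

The deviation hurts exactly when the highest competing bid lies strictly between $12456 and $56579 — underbidding then forfeits a profitable win.
$22608: inside the interval → strictly worse (loss $33971).
$50424: inside the interval → strictly worse (loss $6155).
$5529: below both → same outcome either way.
$13090: inside the interval → strictly worse (loss $43489).
$6636: below both → same outcome either way.
Count: 3.

3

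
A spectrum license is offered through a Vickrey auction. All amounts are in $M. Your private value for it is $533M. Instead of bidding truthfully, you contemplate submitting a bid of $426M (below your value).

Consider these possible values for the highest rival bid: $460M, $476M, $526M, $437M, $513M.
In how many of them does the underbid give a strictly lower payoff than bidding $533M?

5

The deviation hurts exactly when the highest competing bid lies strictly between $426M and $533M — underbidding then forfeits a profitable win.
$460M: inside the interval → strictly worse (loss $73M).
$476M: inside the interval → strictly worse (loss $57M).
$526M: inside the interval → strictly worse (loss $7M).
$437M: inside the interval → strictly worse (loss $96M).
$513M: inside the interval → strictly worse (loss $20M).
Count: 5.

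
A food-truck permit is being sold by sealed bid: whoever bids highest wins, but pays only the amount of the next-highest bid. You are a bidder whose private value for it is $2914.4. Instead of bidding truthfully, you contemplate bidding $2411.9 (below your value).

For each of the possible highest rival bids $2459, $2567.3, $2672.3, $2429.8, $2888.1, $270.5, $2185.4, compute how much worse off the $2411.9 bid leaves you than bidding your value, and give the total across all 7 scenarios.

$1555.5

The deviation costs you only when the competing bid falls strictly between $2411.9 and $2914.4; elsewhere both bids give the same outcome.
$2459: truthful payoff $455.4, deviation payoff $0 → loss $455.4.
$2567.3: truthful payoff $347.1, deviation payoff $0 → loss $347.1.
$2672.3: truthful payoff $242.1, deviation payoff $0 → loss $242.1.
$2429.8: truthful payoff $484.6, deviation payoff $0 → loss $484.6.
$2888.1: truthful payoff $26.3, deviation payoff $0 → loss $26.3.
$270.5: outcomes coincide → loss $0.
$2185.4: outcomes coincide → loss $0.
Total loss = $455.4 + $347.1 + $242.1 + $484.6 + $26.3 = $1555.5.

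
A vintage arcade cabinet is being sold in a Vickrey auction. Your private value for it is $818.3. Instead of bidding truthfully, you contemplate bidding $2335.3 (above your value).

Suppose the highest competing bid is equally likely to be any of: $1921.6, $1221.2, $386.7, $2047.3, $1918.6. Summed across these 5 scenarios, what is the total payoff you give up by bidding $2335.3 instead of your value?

The deviation costs you only when the competing bid falls strictly between $818.3 and $2335.3; elsewhere both bids give the same outcome.
$1921.6: truthful payoff $0, deviation payoff −$1103.3 → loss $1103.3.
$1221.2: truthful payoff $0, deviation payoff −$402.9 → loss $402.9.
$386.7: outcomes coincide → loss $0.
$2047.3: truthful payoff $0, deviation payoff −$1229 → loss $1229.
$1918.6: truthful payoff $0, deviation payoff −$1100.3 → loss $1100.3.
Total loss = $1103.3 + $402.9 + $1229 + $1100.3 = $3835.5.
Truthful bidding weakly dominates here: raising your bid can only win items priced above your value, and lowering it can only forfeit items priced below.

$3835.5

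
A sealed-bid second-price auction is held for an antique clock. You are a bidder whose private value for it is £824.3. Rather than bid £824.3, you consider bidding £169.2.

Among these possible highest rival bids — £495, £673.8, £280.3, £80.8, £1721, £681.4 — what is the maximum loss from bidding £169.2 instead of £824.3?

£544

£495: truthful gives £329.3, deviation gives £0 → loss £329.3.
£673.8: truthful gives £150.5, deviation gives £0 → loss £150.5.
£280.3: truthful gives £544, deviation gives £0 → loss £544.
£80.8: same outcome either way → loss £0.
£1721: same outcome either way → loss £0.
£681.4: truthful gives £142.9, deviation gives £0 → loss £142.9.
Maximum loss: £544.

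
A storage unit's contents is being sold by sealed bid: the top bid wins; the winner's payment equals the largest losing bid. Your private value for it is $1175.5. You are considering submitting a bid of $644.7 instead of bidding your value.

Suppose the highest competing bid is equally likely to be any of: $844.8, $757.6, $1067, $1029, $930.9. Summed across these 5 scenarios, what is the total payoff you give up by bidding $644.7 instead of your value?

The deviation costs you only when the competing bid falls strictly between $644.7 and $1175.5; elsewhere both bids give the same outcome.
$844.8: truthful payoff $330.7, deviation payoff $0 → loss $330.7.
$757.6: truthful payoff $417.9, deviation payoff $0 → loss $417.9.
$1067: truthful payoff $108.5, deviation payoff $0 → loss $108.5.
$1029: truthful payoff $146.5, deviation payoff $0 → loss $146.5.
$930.9: truthful payoff $244.6, deviation payoff $0 → loss $244.6.
Total loss = $330.7 + $417.9 + $108.5 + $146.5 + $244.6 = $1248.2.

$1248.2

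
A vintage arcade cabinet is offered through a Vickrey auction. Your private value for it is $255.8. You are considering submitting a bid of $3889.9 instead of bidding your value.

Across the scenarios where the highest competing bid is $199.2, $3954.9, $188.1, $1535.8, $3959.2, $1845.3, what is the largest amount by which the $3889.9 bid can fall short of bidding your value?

$1589.5

$199.2: same outcome either way → loss $0.
$3954.9: same outcome either way → loss $0.
$188.1: same outcome either way → loss $0.
$1535.8: truthful gives $0, deviation gives −$1280 → loss $1280.
$3959.2: same outcome either way → loss $0.
$1845.3: truthful gives $0, deviation gives −$1589.5 → loss $1589.5.
Maximum loss: $1589.5.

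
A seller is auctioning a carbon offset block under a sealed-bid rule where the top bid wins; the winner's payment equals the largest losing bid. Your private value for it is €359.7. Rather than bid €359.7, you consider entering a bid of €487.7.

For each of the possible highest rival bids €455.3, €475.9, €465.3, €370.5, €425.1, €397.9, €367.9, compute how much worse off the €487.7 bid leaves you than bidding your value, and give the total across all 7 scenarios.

€440

The deviation costs you only when the competing bid falls strictly between €359.7 and €487.7; elsewhere both bids give the same outcome.
€455.3: truthful payoff €0, deviation payoff −€95.6 → loss €95.6.
€475.9: truthful payoff €0, deviation payoff −€116.2 → loss €116.2.
€465.3: truthful payoff €0, deviation payoff −€105.6 → loss €105.6.
€370.5: truthful payoff €0, deviation payoff −€10.8 → loss €10.8.
€425.1: truthful payoff €0, deviation payoff −€65.4 → loss €65.4.
€397.9: truthful payoff €0, deviation payoff −€38.2 → loss €38.2.
€367.9: truthful payoff €0, deviation payoff −€8.2 → loss €8.2.
Total loss = €95.6 + €116.2 + €105.6 + €10.8 + €65.4 + €38.2 + €8.2 = €440.
Truthful bidding weakly dominates here: raising your bid can only win items priced above your value, and lowering it can only forfeit items priced below.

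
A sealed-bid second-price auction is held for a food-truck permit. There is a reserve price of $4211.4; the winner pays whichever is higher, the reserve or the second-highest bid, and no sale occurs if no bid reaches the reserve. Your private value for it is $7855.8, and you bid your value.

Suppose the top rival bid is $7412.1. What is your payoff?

$443.7

Your bid $7855.8 is the highest and exceeds the reserve.
Price = max(second-highest bid, reserve) = max($7412.1, $4211.4) = $7412.1.
Payoff = $7855.8 − $7412.1 = $443.7.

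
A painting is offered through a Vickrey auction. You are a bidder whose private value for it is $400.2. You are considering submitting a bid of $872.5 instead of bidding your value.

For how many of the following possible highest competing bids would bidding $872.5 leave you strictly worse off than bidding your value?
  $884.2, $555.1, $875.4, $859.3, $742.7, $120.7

The deviation hurts exactly when the highest competing bid lies strictly between $400.2 and $872.5 — overbidding then wins at a price above your value.
$884.2: above both → same outcome either way.
$555.1: inside the interval → strictly worse (loss $154.9).
$875.4: above both → same outcome either way.
$859.3: inside the interval → strictly worse (loss $459.1).
$742.7: inside the interval → strictly worse (loss $342.5).
$120.7: below both → same outcome either way.
Count: 3.

3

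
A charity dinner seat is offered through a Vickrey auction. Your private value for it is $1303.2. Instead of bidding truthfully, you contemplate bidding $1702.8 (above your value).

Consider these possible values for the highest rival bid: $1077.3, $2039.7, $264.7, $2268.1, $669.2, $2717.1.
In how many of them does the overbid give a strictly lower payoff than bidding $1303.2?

0

The deviation hurts exactly when the highest competing bid lies strictly between $1303.2 and $1702.8 — overbidding then wins at a price above your value.
$1077.3: below both → same outcome either way.
$2039.7: above both → same outcome either way.
$264.7: below both → same outcome either way.
$2268.1: above both → same outcome either way.
$669.2: below both → same outcome either way.
$2717.1: above both → same outcome either way.
Count: 0.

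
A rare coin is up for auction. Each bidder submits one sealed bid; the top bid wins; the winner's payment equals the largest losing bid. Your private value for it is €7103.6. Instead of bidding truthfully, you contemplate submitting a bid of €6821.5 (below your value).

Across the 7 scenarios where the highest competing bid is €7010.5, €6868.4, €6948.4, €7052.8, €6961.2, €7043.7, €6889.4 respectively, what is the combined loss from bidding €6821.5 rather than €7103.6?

€950.8

The deviation costs you only when the competing bid falls strictly between €6821.5 and €7103.6; elsewhere both bids give the same outcome.
€7010.5: truthful payoff €93.1, deviation payoff €0 → loss €93.1.
€6868.4: truthful payoff €235.2, deviation payoff €0 → loss €235.2.
€6948.4: truthful payoff €155.2, deviation payoff €0 → loss €155.2.
€7052.8: truthful payoff €50.8, deviation payoff €0 → loss €50.8.
€6961.2: truthful payoff €142.4, deviation payoff €0 → loss €142.4.
€7043.7: truthful payoff €59.9, deviation payoff €0 → loss €59.9.
€6889.4: truthful payoff €214.2, deviation payoff €0 → loss €214.2.
Total loss = €93.1 + €235.2 + €155.2 + €50.8 + €142.4 + €59.9 + €214.2 = €950.8.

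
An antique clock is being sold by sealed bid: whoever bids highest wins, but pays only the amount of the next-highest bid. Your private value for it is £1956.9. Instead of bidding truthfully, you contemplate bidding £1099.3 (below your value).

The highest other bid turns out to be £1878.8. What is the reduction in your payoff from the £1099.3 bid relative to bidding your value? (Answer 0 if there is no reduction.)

Bidding your value £1956.9: you win (since £1956.9 > £1878.8) and pay £1878.8. Payoff £78.1.
Bidding £1099.3: you lose. Payoff £0.
The competing bid £1878.8 lies between your shaded bid and your value, so underbidding forfeits an item you could have won at a profitable price.
Loss from deviating = £78.1 − (£0) = £78.1.

£78.1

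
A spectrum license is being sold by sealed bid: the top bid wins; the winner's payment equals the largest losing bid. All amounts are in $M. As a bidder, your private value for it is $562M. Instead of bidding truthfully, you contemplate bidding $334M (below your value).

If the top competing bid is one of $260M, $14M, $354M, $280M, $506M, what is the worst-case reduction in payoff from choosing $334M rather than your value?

$208M

$260M: same outcome either way → loss $0M.
$14M: same outcome either way → loss $0M.
$354M: truthful gives $208M, deviation gives $0M → loss $208M.
$280M: same outcome either way → loss $0M.
$506M: truthful gives $56M, deviation gives $0M → loss $56M.
Maximum loss: $208M.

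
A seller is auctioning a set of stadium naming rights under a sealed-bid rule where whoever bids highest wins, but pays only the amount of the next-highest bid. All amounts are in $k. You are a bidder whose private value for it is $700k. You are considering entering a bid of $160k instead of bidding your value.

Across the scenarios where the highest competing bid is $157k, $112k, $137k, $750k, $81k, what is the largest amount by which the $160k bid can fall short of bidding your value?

$0k

$157k: same outcome either way → loss $0k.
$112k: same outcome either way → loss $0k.
$137k: same outcome either way → loss $0k.
$750k: same outcome either way → loss $0k.
$81k: same outcome either way → loss $0k.
Maximum loss: $0k.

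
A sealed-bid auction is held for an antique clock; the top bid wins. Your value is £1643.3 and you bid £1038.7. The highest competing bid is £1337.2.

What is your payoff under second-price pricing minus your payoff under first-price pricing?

Your bid £1038.7 is below £1337.2, so you lose under either rule.
Payoff is £0 in both cases; difference = £0.

£0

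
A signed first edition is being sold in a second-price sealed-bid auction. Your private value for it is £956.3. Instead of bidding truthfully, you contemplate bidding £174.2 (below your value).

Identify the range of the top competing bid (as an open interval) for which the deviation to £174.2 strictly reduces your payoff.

If the competing bid is below £174.2, both bids win at the same price — no difference.
If it is above £956.3, both bids lose — no difference.
If it lies strictly between £174.2 and £956.3, bidding your value wins at a price below your value (positive payoff) while bidding £174.2 loses (payoff 0).
So the deviation strictly hurts on the open interval (£174.2, £956.3).
Truthful bidding weakly dominates here: raising your bid can only win items priced above your value, and lowering it can only forfeit items priced below.

(£174.2, £956.3)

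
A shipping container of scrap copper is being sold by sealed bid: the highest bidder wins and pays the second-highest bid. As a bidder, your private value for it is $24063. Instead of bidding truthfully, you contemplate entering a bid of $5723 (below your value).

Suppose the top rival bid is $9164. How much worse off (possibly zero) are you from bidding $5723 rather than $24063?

$14899

Bidding your value $24063: you win (since $24063 > $9164) and pay $9164. Payoff $14899.
Bidding $5723: you lose. Payoff $0.
The competing bid $9164 lies between your shaded bid and your value, so underbidding forfeits an item you could have won at a profitable price.
Loss from deviating = $14899 − ($0) = $14899.
In a second-price auction your bid sets only whether you win, not what you pay, so bidding your true value is weakly dominant.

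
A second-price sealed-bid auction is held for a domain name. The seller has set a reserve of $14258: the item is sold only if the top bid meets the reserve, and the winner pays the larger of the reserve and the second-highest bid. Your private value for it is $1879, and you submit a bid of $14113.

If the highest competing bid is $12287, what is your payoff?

Your bid $14113 is the highest bid but falls below the reserve $14258, so the item goes unsold. Payoff $0.

$0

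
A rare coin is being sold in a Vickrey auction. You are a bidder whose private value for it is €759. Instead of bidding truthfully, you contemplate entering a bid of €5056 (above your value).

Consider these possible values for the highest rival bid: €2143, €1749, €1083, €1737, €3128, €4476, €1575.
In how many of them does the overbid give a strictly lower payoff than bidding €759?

7

The deviation hurts exactly when the highest competing bid lies strictly between €759 and €5056 — overbidding then wins at a price above your value.
€2143: inside the interval → strictly worse (loss €1384).
€1749: inside the interval → strictly worse (loss €990).
€1083: inside the interval → strictly worse (loss €324).
€1737: inside the interval → strictly worse (loss €978).
€3128: inside the interval → strictly worse (loss €2369).
€4476: inside the interval → strictly worse (loss €3717).
€1575: inside the interval → strictly worse (loss €816).
Count: 7.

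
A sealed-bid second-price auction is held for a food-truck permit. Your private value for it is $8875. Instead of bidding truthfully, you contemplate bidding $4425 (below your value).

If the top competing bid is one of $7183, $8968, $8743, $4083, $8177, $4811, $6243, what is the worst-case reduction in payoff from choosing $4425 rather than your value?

$7183: truthful gives $1692, deviation gives $0 → loss $1692.
$8968: same outcome either way → loss $0.
$8743: truthful gives $132, deviation gives $0 → loss $132.
$4083: same outcome either way → loss $0.
$8177: truthful gives $698, deviation gives $0 → loss $698.
$4811: truthful gives $4064, deviation gives $0 → loss $4064.
$6243: truthful gives $2632, deviation gives $0 → loss $2632.
Maximum loss: $4064.

$4064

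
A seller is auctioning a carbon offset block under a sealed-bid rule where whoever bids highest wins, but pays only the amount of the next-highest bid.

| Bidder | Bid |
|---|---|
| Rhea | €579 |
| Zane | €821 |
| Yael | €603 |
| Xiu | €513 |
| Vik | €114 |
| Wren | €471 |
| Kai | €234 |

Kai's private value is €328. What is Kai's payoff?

Highest bid: Zane at €821, so Zane wins.
Second-highest bid: Yael at €603 — that is the price the winner pays.
Kai did not win, so Kai pays nothing and receives nothing: payoff €0.

€0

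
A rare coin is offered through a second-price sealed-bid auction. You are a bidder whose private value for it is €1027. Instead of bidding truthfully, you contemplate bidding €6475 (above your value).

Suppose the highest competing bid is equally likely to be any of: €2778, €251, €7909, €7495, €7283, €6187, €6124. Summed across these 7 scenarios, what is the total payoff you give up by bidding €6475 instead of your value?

€12008

The deviation costs you only when the competing bid falls strictly between €1027 and €6475; elsewhere both bids give the same outcome.
€2778: truthful payoff €0, deviation payoff −€1751 → loss €1751.
€251: outcomes coincide → loss €0.
€7909: outcomes coincide → loss €0.
€7495: outcomes coincide → loss €0.
€7283: outcomes coincide → loss €0.
€6187: truthful payoff €0, deviation payoff −€5160 → loss €5160.
€6124: truthful payoff €0, deviation payoff −€5097 → loss €5097.
Total loss = €1751 + €5160 + €5097 = €12008.
Because the price is fixed by the runner-up's bid, deviating from your value can only change a good outcome into a bad one — never the reverse.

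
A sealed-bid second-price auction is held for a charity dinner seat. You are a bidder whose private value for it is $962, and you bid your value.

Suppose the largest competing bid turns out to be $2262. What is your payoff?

$0

Your bid $962 is below the highest competing bid $2262, so you lose.
A losing bidder pays nothing and receives nothing: payoff = $0.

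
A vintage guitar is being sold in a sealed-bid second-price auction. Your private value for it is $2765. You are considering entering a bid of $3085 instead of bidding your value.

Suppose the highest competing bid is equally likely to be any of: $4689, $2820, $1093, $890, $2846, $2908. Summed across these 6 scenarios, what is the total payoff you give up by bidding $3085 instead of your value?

The deviation costs you only when the competing bid falls strictly between $2765 and $3085; elsewhere both bids give the same outcome.
$4689: outcomes coincide → loss $0.
$2820: truthful payoff $0, deviation payoff −$55 → loss $55.
$1093: outcomes coincide → loss $0.
$890: outcomes coincide → loss $0.
$2846: truthful payoff $0, deviation payoff −$81 → loss $81.
$2908: truthful payoff $0, deviation payoff −$143 → loss $143.
Total loss = $55 + $81 + $143 = $279.
Because the price is fixed by the runner-up's bid, deviating from your value can only change a good outcome into a bad one — never the reverse.

$279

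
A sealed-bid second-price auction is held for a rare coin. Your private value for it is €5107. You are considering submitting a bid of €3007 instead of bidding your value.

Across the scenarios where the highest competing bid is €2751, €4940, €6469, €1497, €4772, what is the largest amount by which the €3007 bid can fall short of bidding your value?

€2751: same outcome either way → loss €0.
€4940: truthful gives €167, deviation gives €0 → loss €167.
€6469: same outcome either way → loss €0.
€1497: same outcome either way → loss €0.
€4772: truthful gives €335, deviation gives €0 → loss €335.
Maximum loss: €335.

€335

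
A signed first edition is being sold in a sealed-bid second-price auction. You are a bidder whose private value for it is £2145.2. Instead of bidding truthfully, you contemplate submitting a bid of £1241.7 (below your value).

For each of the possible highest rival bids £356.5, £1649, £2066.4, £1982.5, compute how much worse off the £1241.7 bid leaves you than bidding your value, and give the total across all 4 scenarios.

The deviation costs you only when the competing bid falls strictly between £1241.7 and £2145.2; elsewhere both bids give the same outcome.
£356.5: outcomes coincide → loss £0.
£1649: truthful payoff £496.2, deviation payoff £0 → loss £496.2.
£2066.4: truthful payoff £78.8, deviation payoff £0 → loss £78.8.
£1982.5: truthful payoff £162.7, deviation payoff £0 → loss £162.7.
Total loss = £496.2 + £78.8 + £162.7 = £737.7.

£737.7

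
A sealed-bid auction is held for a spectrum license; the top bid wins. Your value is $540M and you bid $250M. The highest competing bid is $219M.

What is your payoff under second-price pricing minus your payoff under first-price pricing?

$31M

You have the highest bid, so you win under either rule.
Second-price: pay $219M → payoff $321M.
First-price: pay your own bid $250M → payoff $290M.
Difference = $321M − ($290M) = $31M.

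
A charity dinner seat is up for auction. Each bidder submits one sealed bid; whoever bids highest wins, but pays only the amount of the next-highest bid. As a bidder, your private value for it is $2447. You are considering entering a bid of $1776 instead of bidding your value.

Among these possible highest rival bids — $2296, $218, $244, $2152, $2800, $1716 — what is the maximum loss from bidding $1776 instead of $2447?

$2296: truthful gives $151, deviation gives $0 → loss $151.
$218: same outcome either way → loss $0.
$244: same outcome either way → loss $0.
$2152: truthful gives $295, deviation gives $0 → loss $295.
$2800: same outcome either way → loss $0.
$1716: same outcome either way → loss $0.
Maximum loss: $295.

$295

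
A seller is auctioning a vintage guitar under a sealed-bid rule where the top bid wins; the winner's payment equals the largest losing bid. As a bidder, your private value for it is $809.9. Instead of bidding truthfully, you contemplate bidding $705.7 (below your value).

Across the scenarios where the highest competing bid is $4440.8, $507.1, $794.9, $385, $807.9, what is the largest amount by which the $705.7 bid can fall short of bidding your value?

$4440.8: same outcome either way → loss $0.
$507.1: same outcome either way → loss $0.
$794.9: truthful gives $15, deviation gives $0 → loss $15.
$385: same outcome either way → loss $0.
$807.9: truthful gives $2, deviation gives $0 → loss $2.
Maximum loss: $15.

$15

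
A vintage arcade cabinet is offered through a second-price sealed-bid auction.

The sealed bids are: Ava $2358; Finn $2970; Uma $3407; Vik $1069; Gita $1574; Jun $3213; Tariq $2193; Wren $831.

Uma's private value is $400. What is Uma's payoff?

−$2813

Highest bid: Uma at $3407, so Uma wins.
Second-highest bid: Jun at $3213 — that is the price the winner pays.
Uma's payoff = value − price = $400 − $3213 = −$2813.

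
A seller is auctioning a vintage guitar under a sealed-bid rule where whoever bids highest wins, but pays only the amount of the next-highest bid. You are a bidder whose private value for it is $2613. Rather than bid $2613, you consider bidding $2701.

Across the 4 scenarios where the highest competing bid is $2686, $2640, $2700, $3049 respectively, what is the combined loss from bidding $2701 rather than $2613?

The deviation costs you only when the competing bid falls strictly between $2613 and $2701; elsewhere both bids give the same outcome.
$2686: truthful payoff $0, deviation payoff −$73 → loss $73.
$2640: truthful payoff $0, deviation payoff −$27 → loss $27.
$2700: truthful payoff $0, deviation payoff −$87 → loss $87.
$3049: outcomes coincide → loss $0.
Total loss = $73 + $27 + $87 = $187.

$187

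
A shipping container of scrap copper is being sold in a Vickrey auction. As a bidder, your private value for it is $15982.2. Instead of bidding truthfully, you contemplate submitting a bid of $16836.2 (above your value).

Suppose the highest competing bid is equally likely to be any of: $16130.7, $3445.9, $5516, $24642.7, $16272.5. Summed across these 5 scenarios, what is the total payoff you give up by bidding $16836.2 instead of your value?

The deviation costs you only when the competing bid falls strictly between $15982.2 and $16836.2; elsewhere both bids give the same outcome.
$16130.7: truthful payoff $0, deviation payoff −$148.5 → loss $148.5.
$3445.9: outcomes coincide → loss $0.
$5516: outcomes coincide → loss $0.
$24642.7: outcomes coincide → loss $0.
$16272.5: truthful payoff $0, deviation payoff −$290.3 → loss $290.3.
Total loss = $148.5 + $290.3 = $438.8.
Because the price is fixed by the runner-up's bid, deviating from your value can only change a good outcome into a bad one — never the reverse.

$438.8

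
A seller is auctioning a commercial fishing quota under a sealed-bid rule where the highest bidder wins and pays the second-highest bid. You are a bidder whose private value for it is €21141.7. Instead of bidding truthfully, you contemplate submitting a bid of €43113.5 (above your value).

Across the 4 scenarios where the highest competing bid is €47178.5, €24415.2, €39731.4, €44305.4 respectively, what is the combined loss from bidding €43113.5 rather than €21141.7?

The deviation costs you only when the competing bid falls strictly between €21141.7 and €43113.5; elsewhere both bids give the same outcome.
€47178.5: outcomes coincide → loss €0.
€24415.2: truthful payoff €0, deviation payoff −€3273.5 → loss €3273.5.
€39731.4: truthful payoff €0, deviation payoff −€18589.7 → loss €18589.7.
€44305.4: outcomes coincide → loss €0.
Total loss = €3273.5 + €18589.7 = €21863.2.

€21863.2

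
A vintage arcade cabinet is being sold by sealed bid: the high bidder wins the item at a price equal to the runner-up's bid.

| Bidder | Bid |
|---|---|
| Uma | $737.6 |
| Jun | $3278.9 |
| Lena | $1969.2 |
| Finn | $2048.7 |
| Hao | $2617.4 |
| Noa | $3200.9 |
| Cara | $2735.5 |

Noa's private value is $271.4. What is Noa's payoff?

$0

Highest bid: Jun at $3278.9, so Jun wins.
Second-highest bid: Noa at $3200.9 — that is the price the winner pays.
Noa did not win, so Noa pays nothing and receives nothing: payoff $0.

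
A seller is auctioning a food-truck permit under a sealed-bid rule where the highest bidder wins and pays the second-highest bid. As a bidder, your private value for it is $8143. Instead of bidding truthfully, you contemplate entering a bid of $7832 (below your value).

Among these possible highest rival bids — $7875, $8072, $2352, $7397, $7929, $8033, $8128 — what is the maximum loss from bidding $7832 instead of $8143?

$7875: truthful gives $268, deviation gives $0 → loss $268.
$8072: truthful gives $71, deviation gives $0 → loss $71.
$2352: same outcome either way → loss $0.
$7397: same outcome either way → loss $0.
$7929: truthful gives $214, deviation gives $0 → loss $214.
$8033: truthful gives $110, deviation gives $0 → loss $110.
$8128: truthful gives $15, deviation gives $0 → loss $15.
Maximum loss: $268.

$268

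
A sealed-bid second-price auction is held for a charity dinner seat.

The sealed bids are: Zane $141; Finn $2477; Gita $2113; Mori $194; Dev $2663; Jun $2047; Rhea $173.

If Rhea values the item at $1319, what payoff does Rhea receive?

Highest bid: Dev at $2663, so Dev wins.
Second-highest bid: Finn at $2477 — that is the price the winner pays.
Rhea did not win, so Rhea pays nothing and receives nothing: payoff $0.

$0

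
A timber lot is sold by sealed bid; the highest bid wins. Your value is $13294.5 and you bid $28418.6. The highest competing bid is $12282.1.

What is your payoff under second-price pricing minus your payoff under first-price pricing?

$16136.5

You have the highest bid, so you win under either rule.
Second-price: pay $12282.1 → payoff $1012.4.
First-price: pay your own bid $28418.6 → payoff −$15124.1.
Difference = $1012.4 − (−$15124.1) = $16136.5.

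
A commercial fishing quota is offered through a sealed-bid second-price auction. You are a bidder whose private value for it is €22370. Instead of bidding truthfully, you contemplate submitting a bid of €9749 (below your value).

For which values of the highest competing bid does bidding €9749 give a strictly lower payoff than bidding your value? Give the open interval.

If the competing bid is below €9749, both bids win at the same price — no difference.
If it is above €22370, both bids lose — no difference.
If it lies strictly between €9749 and €22370, bidding your value wins at a price below your value (positive payoff) while bidding €9749 loses (payoff 0).
So the deviation strictly hurts on the open interval (€9749, €22370).
In a second-price auction your bid sets only whether you win, not what you pay, so bidding your true value is weakly dominant.

(€9749, €22370)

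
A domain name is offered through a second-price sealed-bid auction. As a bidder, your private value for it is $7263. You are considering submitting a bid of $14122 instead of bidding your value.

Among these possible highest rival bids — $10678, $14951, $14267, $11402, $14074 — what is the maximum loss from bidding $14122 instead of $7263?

$6811

$10678: truthful gives $0, deviation gives −$3415 → loss $3415.
$14951: same outcome either way → loss $0.
$14267: same outcome either way → loss $0.
$11402: truthful gives $0, deviation gives −$4139 → loss $4139.
$14074: truthful gives $0, deviation gives −$6811 → loss $6811.
Maximum loss: $6811.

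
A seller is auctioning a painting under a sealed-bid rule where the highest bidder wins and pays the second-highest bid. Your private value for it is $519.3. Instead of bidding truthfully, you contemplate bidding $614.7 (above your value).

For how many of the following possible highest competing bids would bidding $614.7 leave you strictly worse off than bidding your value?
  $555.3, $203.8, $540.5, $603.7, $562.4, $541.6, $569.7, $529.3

7

The deviation hurts exactly when the highest competing bid lies strictly between $519.3 and $614.7 — overbidding then wins at a price above your value.
$555.3: inside the interval → strictly worse (loss $36).
$203.8: below both → same outcome either way.
$540.5: inside the interval → strictly worse (loss $21.2).
$603.7: inside the interval → strictly worse (loss $84.4).
$562.4: inside the interval → strictly worse (loss $43.1).
$541.6: inside the interval → strictly worse (loss $22.3).
$569.7: inside the interval → strictly worse (loss $50.4).
$529.3: inside the interval → strictly worse (loss $10).
Count: 7.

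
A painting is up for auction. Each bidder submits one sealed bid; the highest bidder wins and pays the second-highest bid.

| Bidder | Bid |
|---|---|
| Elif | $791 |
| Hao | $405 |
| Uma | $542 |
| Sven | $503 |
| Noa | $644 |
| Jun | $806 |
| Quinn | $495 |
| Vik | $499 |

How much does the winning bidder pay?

$791

Highest bid: Jun at $806, so Jun wins.
Second-highest bid: Elif at $791 — that is the price the winner pays.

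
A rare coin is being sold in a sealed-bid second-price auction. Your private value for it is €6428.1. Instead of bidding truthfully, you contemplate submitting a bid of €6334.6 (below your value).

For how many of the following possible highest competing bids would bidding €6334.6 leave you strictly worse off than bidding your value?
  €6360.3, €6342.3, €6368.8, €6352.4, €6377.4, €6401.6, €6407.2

7

The deviation hurts exactly when the highest competing bid lies strictly between €6334.6 and €6428.1 — underbidding then forfeits a profitable win.
€6360.3: inside the interval → strictly worse (loss €67.8).
€6342.3: inside the interval → strictly worse (loss €85.8).
€6368.8: inside the interval → strictly worse (loss €59.3).
€6352.4: inside the interval → strictly worse (loss €75.7).
€6377.4: inside the interval → strictly worse (loss €50.7).
€6401.6: inside the interval → strictly worse (loss €26.5).
€6407.2: inside the interval → strictly worse (loss €20.9).
Count: 7.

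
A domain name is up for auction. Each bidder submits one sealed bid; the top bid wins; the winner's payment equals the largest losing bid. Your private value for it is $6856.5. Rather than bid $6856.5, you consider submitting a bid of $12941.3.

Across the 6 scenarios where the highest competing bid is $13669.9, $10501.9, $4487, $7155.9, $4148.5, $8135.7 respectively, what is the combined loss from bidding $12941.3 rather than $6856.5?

The deviation costs you only when the competing bid falls strictly between $6856.5 and $12941.3; elsewhere both bids give the same outcome.
$13669.9: outcomes coincide → loss $0.
$10501.9: truthful payoff $0, deviation payoff −$3645.4 → loss $3645.4.
$4487: outcomes coincide → loss $0.
$7155.9: truthful payoff $0, deviation payoff −$299.4 → loss $299.4.
$4148.5: outcomes coincide → loss $0.
$8135.7: truthful payoff $0, deviation payoff −$1279.2 → loss $1279.2.
Total loss = $3645.4 + $299.4 + $1279.2 = $5224.

$5224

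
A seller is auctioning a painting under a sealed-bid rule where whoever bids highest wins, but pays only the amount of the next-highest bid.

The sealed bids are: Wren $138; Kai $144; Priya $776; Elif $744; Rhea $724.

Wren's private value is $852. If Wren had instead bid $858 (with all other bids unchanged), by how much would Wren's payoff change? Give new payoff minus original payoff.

$76

The highest bid among the other bidders is $776; Wren's bid doesn't change that.
Original bid $138: Wren is not highest (top rival bid is $776); payoff $0.
Alternative bid $858: Wren is highest, pays the top rival bid $776; payoff $852 − $776 = $76.
Change in payoff = $76 − ($0) = $76.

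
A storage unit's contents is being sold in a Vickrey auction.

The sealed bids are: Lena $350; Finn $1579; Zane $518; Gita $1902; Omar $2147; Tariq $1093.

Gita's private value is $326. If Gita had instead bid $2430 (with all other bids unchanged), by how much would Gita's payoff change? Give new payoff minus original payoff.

The highest bid among the other bidders is $2147; Gita's bid doesn't change that.
Original bid $1902: Gita is not highest (top rival bid is $2147); payoff $0.
Alternative bid $2430: Gita is highest, pays the top rival bid $2147; payoff $326 − $2147 = −$1821.
Change in payoff = −$1821 − ($0) = −$1821.

−$1821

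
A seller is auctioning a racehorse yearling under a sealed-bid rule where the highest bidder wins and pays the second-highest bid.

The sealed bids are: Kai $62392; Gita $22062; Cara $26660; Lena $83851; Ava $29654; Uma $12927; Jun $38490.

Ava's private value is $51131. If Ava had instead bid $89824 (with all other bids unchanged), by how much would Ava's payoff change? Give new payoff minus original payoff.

The highest bid among the other bidders is $83851; Ava's bid doesn't change that.
Original bid $29654: Ava is not highest (top rival bid is $83851); payoff $0.
Alternative bid $89824: Ava is highest, pays the top rival bid $83851; payoff $51131 − $83851 = −$32720.
Change in payoff = −$32720 − ($0) = −$32720.

−$32720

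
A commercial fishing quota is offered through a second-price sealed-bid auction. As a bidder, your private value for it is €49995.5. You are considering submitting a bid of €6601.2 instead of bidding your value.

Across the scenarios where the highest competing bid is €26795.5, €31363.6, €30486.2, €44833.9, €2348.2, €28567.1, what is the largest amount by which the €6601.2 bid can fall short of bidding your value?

€26795.5: truthful gives €23200, deviation gives €0 → loss €23200.
€31363.6: truthful gives €18631.9, deviation gives €0 → loss €18631.9.
€30486.2: truthful gives €19509.3, deviation gives €0 → loss €19509.3.
€44833.9: truthful gives €5161.6, deviation gives €0 → loss €5161.6.
€2348.2: same outcome either way → loss €0.
€28567.1: truthful gives €21428.4, deviation gives €0 → loss €21428.4.
Maximum loss: €23200.

€23200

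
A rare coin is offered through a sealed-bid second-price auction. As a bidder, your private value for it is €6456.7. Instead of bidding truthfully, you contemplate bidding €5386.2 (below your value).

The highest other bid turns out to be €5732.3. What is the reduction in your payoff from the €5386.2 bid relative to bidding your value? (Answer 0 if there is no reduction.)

€724.4

Bidding your value €6456.7: you win (since €6456.7 > €5732.3) and pay €5732.3. Payoff €724.4.
Bidding €5386.2: you lose. Payoff €0.
The competing bid €5732.3 lies between your shaded bid and your value, so underbidding forfeits an item you could have won at a profitable price.
Loss from deviating = €724.4 − (€0) = €724.4.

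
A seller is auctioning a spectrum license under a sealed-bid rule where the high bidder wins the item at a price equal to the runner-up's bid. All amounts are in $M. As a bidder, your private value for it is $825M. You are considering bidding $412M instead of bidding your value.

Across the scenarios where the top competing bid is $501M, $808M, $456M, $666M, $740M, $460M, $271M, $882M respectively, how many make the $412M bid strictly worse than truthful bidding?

6

The deviation hurts exactly when the highest competing bid lies strictly between $412M and $825M — underbidding then forfeits a profitable win.
$501M: inside the interval → strictly worse (loss $324M).
$808M: inside the interval → strictly worse (loss $17M).
$456M: inside the interval → strictly worse (loss $369M).
$666M: inside the interval → strictly worse (loss $159M).
$740M: inside the interval → strictly worse (loss $85M).
$460M: inside the interval → strictly worse (loss $365M).
$271M: below both → same outcome either way.
$882M: above both → same outcome either way.
Count: 6.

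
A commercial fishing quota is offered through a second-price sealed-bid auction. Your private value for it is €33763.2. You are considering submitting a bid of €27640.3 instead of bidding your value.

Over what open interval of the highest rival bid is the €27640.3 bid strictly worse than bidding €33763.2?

(€27640.3, €33763.2)

If the competing bid is below €27640.3, both bids win at the same price — no difference.
If it is above €33763.2, both bids lose — no difference.
If it lies strictly between €27640.3 and €33763.2, bidding your value wins at a price below your value (positive payoff) while bidding €27640.3 loses (payoff 0).
So the deviation strictly hurts on the open interval (€27640.3, €33763.2).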